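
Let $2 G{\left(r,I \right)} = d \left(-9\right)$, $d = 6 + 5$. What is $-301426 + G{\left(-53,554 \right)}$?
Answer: $- \frac{602951}{2} \approx -3.0148 \cdot 10^{5}$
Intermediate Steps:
$d = 11$
$G{\left(r,I \right)} = - \frac{99}{2}$ ($G{\left(r,I \right)} = \frac{11 \left(-9\right)}{2} = \frac{1}{2} \left(-99\right) = - \frac{99}{2}$)
$-301426 + G{\left(-53,554 \right)} = -301426 - \frac{99}{2} = - \frac{602951}{2}$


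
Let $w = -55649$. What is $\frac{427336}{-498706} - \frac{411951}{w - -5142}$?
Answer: $\frac{7071499079}{968774767} \approx 7.2994$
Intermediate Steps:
$\frac{427336}{-498706} - \frac{411951}{w - -5142} = \frac{427336}{-498706} - \frac{411951}{-55649 - -5142} = 427336 \left(- \frac{1}{498706}\right) - \frac{411951}{-55649 + \left(-45 + 5187\right)} = - \frac{16436}{19181} - \frac{411951}{-55649 + 5142} = - \frac{16436}{19181} - \frac{411951}{-50507} = - \frac{16436}{19181} - - \frac{411951}{50507} = - \frac{16436}{19181} + \frac{411951}{50507} = \frac{7071499079}{968774767}$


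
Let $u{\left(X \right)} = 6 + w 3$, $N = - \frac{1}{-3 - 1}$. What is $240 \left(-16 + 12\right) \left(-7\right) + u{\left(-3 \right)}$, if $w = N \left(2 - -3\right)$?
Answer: $\frac{26919}{4} \approx 6729.8$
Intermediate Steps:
$N = \frac{1}{4}$ ($N = - \frac{1}{-4} = \left(-1\right) \left(- \frac{1}{4}\right) = \frac{1}{4} \approx 0.25$)
$w = \frac{5}{4}$ ($w = \frac{2 - -3}{4} = \frac{2 + 3}{4} = \frac{1}{4} \cdot 5 = \frac{5}{4} \approx 1.25$)
$u{\left(X \right)} = \frac{39}{4}$ ($u{\left(X \right)} = 6 + \frac{5}{4} \cdot 3 = 6 + \frac{15}{4} = \frac{39}{4}$)
$240 \left(-16 + 12\right) \left(-7\right) + u{\left(-3 \right)} = 240 \left(-16 + 12\right) \left(-7\right) + \frac{39}{4} = 240 \left(\left(-4\right) \left(-7\right)\right) + \frac{39}{4} = 240 \cdot 28 + \frac{39}{4} = 6720 + \frac{39}{4} = \frac{26919}{4}$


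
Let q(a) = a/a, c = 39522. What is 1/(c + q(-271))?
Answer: 1/39523 ≈ 2.5302e-5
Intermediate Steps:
q(a) = 1
1/(c + q(-271)) = 1/(39522 + 1) = 1/39523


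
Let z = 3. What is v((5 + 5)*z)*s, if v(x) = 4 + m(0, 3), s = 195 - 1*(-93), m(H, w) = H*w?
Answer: 1152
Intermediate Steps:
s = 288 (s = 195 + 93 = 288)
v(x) = 4 (v(x) = 4 + 0*3 = 4 + 0 = 4)
v((5 + 5)*z)*s = 4*288 = 1152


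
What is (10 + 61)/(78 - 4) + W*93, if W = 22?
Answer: 151475/74 ≈ 2047.0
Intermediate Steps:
(10 + 61)/(78 - 4) + W*93 = (10 + 61)/(78 - 4) + 22*93 = 71/74 + 2046 = 151475/74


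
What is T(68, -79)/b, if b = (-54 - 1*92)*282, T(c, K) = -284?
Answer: 71/10293 ≈ 0.0068979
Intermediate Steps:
b = -41172 (b = (-54 - 92)*282 = -146*282 = -41172)
T(68, -79)/b = -284/(-41172) = -284*(-1/41172) = 71/10293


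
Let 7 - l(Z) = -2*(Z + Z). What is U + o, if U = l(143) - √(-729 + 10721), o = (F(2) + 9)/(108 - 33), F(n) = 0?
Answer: 14478/25 - 2*√2498 ≈ 479.16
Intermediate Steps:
l(Z) = 7 + 4*Z (l(Z) = 7 - (-2)*(Z + Z) = 7 - (-2)*2*Z = 7 - (-4)*Z = 7 + 4*Z)
o = 3/25 (o = (0 + 9)/(108 - 33) = 9/75 = 9*(1/75) = 3/25 ≈ 0.12000)
U = 579 - 2*√2498 (U = (7 + 4*143) - √(-729 + 10721) = (7 + 572) - √9992 = 579 - 2*√2498 ≈ 479.04)
U + o = (579 - 2*√2498) + 3/25 = 14478/25 - 2*√2498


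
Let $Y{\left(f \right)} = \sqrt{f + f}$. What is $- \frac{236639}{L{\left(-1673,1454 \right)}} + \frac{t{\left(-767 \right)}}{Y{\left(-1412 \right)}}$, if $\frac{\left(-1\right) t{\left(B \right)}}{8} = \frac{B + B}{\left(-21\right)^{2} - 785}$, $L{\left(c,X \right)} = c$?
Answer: $\frac{236639}{1673} + \frac{767 i \sqrt{706}}{30358} \approx 141.45 + 0.67131 i$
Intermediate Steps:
$Y{\left(f \right)} = \sqrt{2} \sqrt{f}$ ($Y{\left(f \right)} = \sqrt{2 f} = \sqrt{2} \sqrt{f}$)
$t{\left(B \right)} = \frac{2 B}{43}$ ($t{\left(B \right)} = - 8 \frac{B + B}{\left(-21\right)^{2} - 785} = - 8 \frac{2 B}{441 - 785} = - 8 \frac{2 B}{-344} = - 8 \cdot 2 B \left(- \frac{1}{344}\right) = - 8 \left(- \frac{B}{172}\right) = \frac{2 B}{43}$)
$- \frac{236639}{L{\left(-1673,1454 \right)}} + \frac{t{\left(-767 \right)}}{Y{\left(-1412 \right)}} = - \frac{236639}{-1673} + \frac{\frac{2}{43} \left(-767\right)}{\sqrt{2} \sqrt{-1412}} = \left(-236639\right) \left(- \frac{1}{1673}\right) - \frac{1534}{43 \sqrt{2} \cdot 2 i \sqrt{353}} = \frac{236639}{1673} - \frac{1534}{43 \cdot 2 i \sqrt{706}} = \frac{236639}{1673} - \frac{1534 \left(- \frac{i \sqrt{706}}{1412}\right)}{43} = \frac{236639}{1673} + \frac{767 i \sqrt{706}}{30358}$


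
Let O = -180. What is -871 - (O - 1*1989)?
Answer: 1298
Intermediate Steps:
-871 - (O - 1*1989) = -871 - (-180 - 1*1989) = -871 - (-180 - 1989) = -871 - 1*(-2169) = -871 + 2169 = 1298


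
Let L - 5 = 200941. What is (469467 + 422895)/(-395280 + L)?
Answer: -148727/32389 ≈ -4.5919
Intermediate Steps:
L = 200946 (L = 5 + 200941 = 200946)
(469467 + 422895)/(-395280 + L) = (469467 + 422895)/(-395280 + 200946) = 892362/(-194334) = 892362*(-1/194334) = -148727/32389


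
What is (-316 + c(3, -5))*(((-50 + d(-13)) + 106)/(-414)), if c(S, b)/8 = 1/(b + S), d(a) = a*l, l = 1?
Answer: 6880/207 ≈ 33.237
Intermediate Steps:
d(a) = a (d(a) = a*1 = a)
c(S, b) = 8/(S + b) (c(S, b) = 8/(b + S) = 8/(S + b))
(-316 + c(3, -5))*(((-50 + d(-13)) + 106)/(-414)) = (-316 + 8/(3 - 5))*(((-50 - 13) + 106)/(-414)) = (-316 + 8/(-2))*((-63 + 106)*(-1/414)) = (-316 + 8*(-1/2))*(43*(-1/414)) = (-316 - 4)*(-43/414) = -320*(-43/414) = 6880/207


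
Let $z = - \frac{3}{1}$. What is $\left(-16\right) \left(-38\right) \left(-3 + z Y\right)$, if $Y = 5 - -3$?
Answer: $-16416$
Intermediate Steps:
$Y = 8$ ($Y = 5 + 3 = 8$)
$z = -3$ ($z = \left(-3\right) 1 = -3$)
$\left(-16\right) \left(-38\right) \left(-3 + z Y\right) = \left(-16\right) \left(-38\right) \left(-3 - 24\right) = 608 \left(-3 - 24\right) = 608 \left(-27\right) = -16416$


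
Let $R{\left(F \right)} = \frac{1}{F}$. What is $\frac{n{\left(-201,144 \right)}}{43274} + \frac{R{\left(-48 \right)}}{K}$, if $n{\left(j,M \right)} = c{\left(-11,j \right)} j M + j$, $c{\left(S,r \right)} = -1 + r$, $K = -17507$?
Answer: $\frac{350929538779}{2597478576} \approx 135.1$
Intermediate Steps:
$n{\left(j,M \right)} = j + M j \left(-1 + j\right)$ ($n{\left(j,M \right)} = \left(-1 + j\right) j M + j = j \left(-1 + j\right) M + j = M j \left(-1 + j\right) + j = j + M j \left(-1 + j\right)$)
$\frac{n{\left(-201,144 \right)}}{43274} + \frac{R{\left(-48 \right)}}{K} = \frac{\left(-201\right) \left(1 + 144 \left(-1 - 201\right)\right)}{43274} + \frac{1}{\left(-48\right) \left(-17507\right)} = - 201 \left(1 + 144 \left(-202\right)\right) \frac{1}{43274} - - \frac{1}{840336} = - 201 \left(1 - 29088\right) \frac{1}{43274} + \frac{1}{840336} = \left(-201\right) \left(-29087\right) \frac{1}{43274} + \frac{1}{840336} = 5846487 \cdot \frac{1}{43274} + \frac{1}{840336} = \frac{5846487}{43274} + \frac{1}{840336} = \frac{350929538779}{2597478576}$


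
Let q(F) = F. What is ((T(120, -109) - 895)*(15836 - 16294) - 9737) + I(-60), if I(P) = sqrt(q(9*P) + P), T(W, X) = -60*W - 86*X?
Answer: -595519 + 10*I*sqrt(6) ≈ -5.9552e+5 + 24.495*I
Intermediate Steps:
T(W, X) = -86*X - 60*W
I(P) = sqrt(10)*sqrt(P) (I(P) = sqrt(9*P + P) = sqrt(10*P) = sqrt(10)*sqrt(P))
((T(120, -109) - 895)*(15836 - 16294) - 9737) + I(-60) = (((-86*(-109) - 60*120) - 895)*(15836 - 16294) - 9737) + sqrt(10)*sqrt(-60) = (((9374 - 7200) - 895)*(-458) - 9737) + sqrt(10)*(2*I*sqrt(15)) = ((2174 - 895)*(-458) - 9737) + 10*I*sqrt(6) = (1279*(-458) - 9737) + 10*I*sqrt(6) = (-585782 - 9737) + 10*I*sqrt(6) = -595519 + 10*I*sqrt(6)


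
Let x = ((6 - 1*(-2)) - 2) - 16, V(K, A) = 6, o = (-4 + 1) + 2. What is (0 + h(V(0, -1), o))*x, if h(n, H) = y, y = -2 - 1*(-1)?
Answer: 10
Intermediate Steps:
o = -1 (o = -3 + 2 = -1)
y = -1 (y = -2 + 1 = -1)
x = -10 (x = ((6 + 2) - 2) - 16 = (8 - 2) - 16 = 6 - 16 = -10)
h(n, H) = -1
(0 + h(V(0, -1), o))*x = (0 - 1)*(-10) = -1*(-10) = 10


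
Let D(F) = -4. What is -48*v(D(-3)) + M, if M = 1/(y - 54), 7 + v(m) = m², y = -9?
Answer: -27217/63 ≈ -432.02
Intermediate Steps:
v(m) = -7 + m²
M = -1/63 (M = 1/(-9 - 54) = 1/(-63) = -1/63 ≈ -0.015873)
-48*v(D(-3)) + M = -48*(-7 + (-4)²) - 1/63 = -48*(-7 + 16) - 1/63 = -48*9 - 1/63 = -432 - 1/63 = -27217/63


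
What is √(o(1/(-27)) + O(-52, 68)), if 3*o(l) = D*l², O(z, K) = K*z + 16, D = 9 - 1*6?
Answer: I*√2566079/27 ≈ 59.33*I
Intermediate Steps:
D = 3 (D = 9 - 6 = 3)
O(z, K) = 16 + K*z
o(l) = l² (o(l) = (3*l²)/3 = l²)
√(o(1/(-27)) + O(-52, 68)) = √((1/(-27))² + (16 + 68*(-52))) = √((-1/27)² + (16 - 3536)) = √(1/729 - 3520) = √(-2566079/729) = I*√2566079/27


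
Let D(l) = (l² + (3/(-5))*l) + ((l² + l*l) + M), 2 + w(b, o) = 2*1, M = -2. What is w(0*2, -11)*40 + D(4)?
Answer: 218/5 ≈ 43.600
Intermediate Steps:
w(b, o) = 0 (w(b, o) = -2 + 2*1 = -2 + 2 = 0)
D(l) = -2 + 3*l² - 3*l/5 (D(l) = (l² + (3/(-5))*l) + ((l² + l*l) - 2) = (l² + (3*(-⅕))*l) + ((l² + l²) - 2) = (l² - 3*l/5) + (2*l² - 2) = (l² - 3*l/5) + (-2 + 2*l²) = -2 + 3*l² - 3*l/5)
w(0*2, -11)*40 + D(4) = 0*40 + (-2 + 3*4² - ⅗*4) = 0 + (-2 + 3*16 - 12/5) = 0 + (-2 + 48 - 12/5) = 0 + 218/5 = 218/5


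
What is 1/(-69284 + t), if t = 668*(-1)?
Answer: -1/69952 ≈ -1.4296e-5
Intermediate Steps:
t = -668
1/(-69284 + t) = 1/(-69284 - 668) = 1/(-69952) = -1/69952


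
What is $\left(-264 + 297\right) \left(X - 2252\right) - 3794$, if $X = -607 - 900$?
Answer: $-127841$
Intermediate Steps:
$X = -1507$
$\left(-264 + 297\right) \left(X - 2252\right) - 3794 = \left(-264 + 297\right) \left(-1507 - 2252\right) - 3794 = 33 \left(-3759\right) - 3794 = -124047 - 3794 = -127841$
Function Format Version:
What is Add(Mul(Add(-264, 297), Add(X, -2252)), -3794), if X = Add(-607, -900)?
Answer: -127841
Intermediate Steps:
X = -1507
Add(Mul(Add(-264, 297), Add(X, -2252)), -3794) = Add(Mul(Add(-264, 297), Add(-1507, -2252)), -3794) = Add(Mul(33, -3759), -3794) = Add(-124047, -3794) = -127841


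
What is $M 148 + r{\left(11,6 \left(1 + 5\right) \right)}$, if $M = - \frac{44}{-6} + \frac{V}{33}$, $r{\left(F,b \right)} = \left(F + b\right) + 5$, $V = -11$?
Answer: $1088$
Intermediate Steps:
$r{\left(F,b \right)} = 5 + F + b$
$M = 7$ ($M = - \frac{44}{-6} - \frac{11}{33} = \left(-44\right) \left(- \frac{1}{6}\right) - \frac{1}{3} = \frac{22}{3} - \frac{1}{3} = 7$)
$M 148 + r{\left(11,6 \left(1 + 5\right) \right)} = 7 \cdot 148 + \left(5 + 11 + 6 \left(1 + 5\right)\right) = 1036 + \left(5 + 11 + 6 \cdot 6\right) = 1036 + \left(5 + 11 + 36\right) = 1036 + 52 = 1088$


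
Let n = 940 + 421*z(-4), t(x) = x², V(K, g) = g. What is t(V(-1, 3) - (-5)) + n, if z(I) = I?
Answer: -680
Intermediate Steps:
n = -744 (n = 940 + 421*(-4) = 940 - 1684 = -744)
t(V(-1, 3) - (-5)) + n = (3 - (-5))² - 744 = (3 - 1*(-5))² - 744 = (3 + 5)² - 744 = 8² - 744 = 64 - 744 = -680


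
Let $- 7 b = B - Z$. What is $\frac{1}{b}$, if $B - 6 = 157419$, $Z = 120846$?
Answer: $- \frac{7}{36579} \approx -0.00019137$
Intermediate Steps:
$B = 157425$ ($B = 6 + 157419 = 157425$)
$b = - \frac{36579}{7}$ ($b = - \frac{157425 - 120846}{7} = \left(- \frac{1}{7}\right) 36579 = - \frac{36579}{7} \approx -5225.6$)
$\frac{1}{b} = \frac{1}{- \frac{36579}{7}} = - \frac{7}{36579}$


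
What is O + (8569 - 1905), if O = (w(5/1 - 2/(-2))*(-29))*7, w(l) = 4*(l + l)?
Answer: -3080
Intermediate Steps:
w(l) = 8*l (w(l) = 4*(2*l) = 8*l)
O = -9744 (O = ((8*(5/1 - 2/(-2)))*(-29))*7 = ((8*(5*1 - 2*(-1/2)))*(-29))*7 = ((8*(5 + 1))*(-29))*7 = ((8*6)*(-29))*7 = (48*(-29))*7 = -1392*7 = -9744)
O + (8569 - 1905) = -9744 + (8569 - 1905) = -9744 + 6664 = -3080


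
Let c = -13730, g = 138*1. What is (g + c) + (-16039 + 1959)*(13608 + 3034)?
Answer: -234332952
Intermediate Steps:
g = 138
(g + c) + (-16039 + 1959)*(13608 + 3034) = (138 - 13730) + (-16039 + 1959)*(13608 + 3034) = -13592 - 14080*16642 = -13592 - 234319360 = -234332952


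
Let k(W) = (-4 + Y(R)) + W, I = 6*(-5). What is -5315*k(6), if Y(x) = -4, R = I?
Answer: 10630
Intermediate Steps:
I = -30
R = -30
k(W) = -8 + W (k(W) = (-4 - 4) + W = -8 + W)
-5315*k(6) = -5315*(-8 + 6) = -5315*(-2) = 10630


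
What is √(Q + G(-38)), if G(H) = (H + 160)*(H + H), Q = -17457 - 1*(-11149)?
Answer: 2*I*√3895 ≈ 124.82*I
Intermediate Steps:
Q = -6308 (Q = -17457 + 11149 = -6308)
G(H) = 2*H*(160 + H) (G(H) = (160 + H)*(2*H) = 2*H*(160 + H))
√(Q + G(-38)) = √(-6308 + 2*(-38)*(160 - 38)) = √(-6308 + 2*(-38)*122) = √(-6308 - 9272) = √(-15580) = 2*I*√3895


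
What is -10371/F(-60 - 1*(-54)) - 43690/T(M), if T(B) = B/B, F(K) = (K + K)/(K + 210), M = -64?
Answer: 132617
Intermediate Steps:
F(K) = 2*K/(210 + K) (F(K) = (2*K)/(210 + K) = 2*K/(210 + K))
T(B) = 1
-10371/F(-60 - 1*(-54)) - 43690/T(M) = -10371*(210 + (-60 - 1*(-54)))/(2*(-60 - 1*(-54))) - 43690/1 = -10371*(210 + (-60 + 54))/(2*(-60 + 54)) - 43690*1 = -10371/(2*(-6)/(210 - 6)) - 43690 = -10371/(2*(-6)/204) - 43690 = -10371/(2*(-6)*(1/204)) - 43690 = -10371/(-1/17) - 43690 = -10371*(-17) - 43690 = 176307 - 43690 = 132617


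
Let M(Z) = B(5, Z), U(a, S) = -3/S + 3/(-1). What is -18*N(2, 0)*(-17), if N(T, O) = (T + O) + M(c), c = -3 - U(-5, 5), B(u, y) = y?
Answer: 3978/5 ≈ 795.60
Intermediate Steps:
U(a, S) = -3 - 3/S (U(a, S) = -3/S + 3*(-1) = -3/S - 3 = -3 - 3/S)
c = ⅗ (c = -3 - (-3 - 3/5) = -3 - (-3 - 3*⅕) = -3 - (-3 - ⅗) = -3 - 1*(-18/5) = -3 + 18/5 = ⅗ ≈ 0.60000)
M(Z) = Z
N(T, O) = ⅗ + O + T (N(T, O) = (T + O) + ⅗ = (O + T) + ⅗ = ⅗ + O + T)
-18*N(2, 0)*(-17) = -18*(⅗ + 0 + 2)*(-17) = -18*13/5*(-17) = -234/5*(-17) = 3978/5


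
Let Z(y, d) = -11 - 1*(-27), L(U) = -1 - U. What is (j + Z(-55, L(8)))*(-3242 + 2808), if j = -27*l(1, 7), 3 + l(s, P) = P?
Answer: 39928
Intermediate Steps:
l(s, P) = -3 + P
Z(y, d) = 16 (Z(y, d) = -11 + 27 = 16)
j = -108 (j = -27*(-3 + 7) = -27*4 = -108)
(j + Z(-55, L(8)))*(-3242 + 2808) = (-108 + 16)*(-3242 + 2808) = -92*(-434) = 39928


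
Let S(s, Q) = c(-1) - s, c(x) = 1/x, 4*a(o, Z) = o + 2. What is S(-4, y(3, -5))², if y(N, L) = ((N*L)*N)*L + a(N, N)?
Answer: 9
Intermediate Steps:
a(o, Z) = ½ + o/4 (a(o, Z) = (o + 2)/4 = (2 + o)/4 = ½ + o/4)
y(N, L) = ½ + N/4 + L²*N² (y(N, L) = ((N*L)*N)*L + (½ + N/4) = ((L*N)*N)*L + (½ + N/4) = (L*N²)*L + (½ + N/4) = L²*N² + (½ + N/4) = ½ + N/4 + L²*N²)
S(s, Q) = -1 - s (S(s, Q) = 1/(-1) - s = -1 - s)
S(-4, y(3, -5))² = (-1 - 1*(-4))² = (-1 + 4)² = 3² = 9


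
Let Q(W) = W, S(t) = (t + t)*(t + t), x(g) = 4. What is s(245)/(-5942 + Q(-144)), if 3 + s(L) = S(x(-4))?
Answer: -61/6086 ≈ -0.010023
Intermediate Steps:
S(t) = 4*t² (S(t) = (2*t)*(2*t) = 4*t²)
s(L) = 61 (s(L) = -3 + 4*4² = -3 + 4*16 = -3 + 64 = 61)
s(245)/(-5942 + Q(-144)) = 61/(-5942 - 144) = 61/(-6086) = 61*(-1/6086) = -61/6086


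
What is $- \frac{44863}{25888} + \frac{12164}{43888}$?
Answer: $- \frac{103377857}{71010784} \approx -1.4558$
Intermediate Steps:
$- \frac{44863}{25888} + \frac{12164}{43888} = \left(-44863\right) \frac{1}{25888} + 12164 \cdot \frac{1}{43888} = - \frac{44863}{25888} + \frac{3041}{10972} = - \frac{103377857}{71010784}$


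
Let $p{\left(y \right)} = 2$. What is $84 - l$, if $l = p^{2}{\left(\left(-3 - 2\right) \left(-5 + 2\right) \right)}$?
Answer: $80$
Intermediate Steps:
$l = 4$ ($l = 2^{2} = 4$)
$84 - l = 84 - 4 = 80$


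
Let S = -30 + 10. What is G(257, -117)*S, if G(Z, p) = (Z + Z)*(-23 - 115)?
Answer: 1418640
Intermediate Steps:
G(Z, p) = -276*Z (G(Z, p) = (2*Z)*(-138) = -276*Z)
S = -20
G(257, -117)*S = -276*257*(-20) = -70932*(-20) = 1418640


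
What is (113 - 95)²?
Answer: 324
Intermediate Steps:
(113 - 95)² = 18² = 324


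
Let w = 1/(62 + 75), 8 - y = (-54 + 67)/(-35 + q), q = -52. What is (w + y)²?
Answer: 9451728400/142062561 ≈ 66.532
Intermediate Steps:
y = 709/87 (y = 8 - (-54 + 67)/(-35 - 52) = 8 - 13/(-87) = 8 - 13*(-1)/87 = 8 - 1*(-13/87) = 8 + 13/87 = 709/87 ≈ 8.1494)
w = 1/137 ≈ 0.0072993
(w + y)² = (1/137 + 709/87)² = (97220/11919)² = 9451728400/142062561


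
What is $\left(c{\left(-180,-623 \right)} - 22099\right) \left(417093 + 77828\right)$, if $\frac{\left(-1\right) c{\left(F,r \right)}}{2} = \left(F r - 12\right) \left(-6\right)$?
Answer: $654996763477$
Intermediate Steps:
$c{\left(F,r \right)} = -144 + 12 F r$ ($c{\left(F,r \right)} = - 2 \left(F r - 12\right) \left(-6\right) = - 2 \left(-12 + F r\right) \left(-6\right) = - 2 \left(72 - 6 F r\right) = -144 + 12 F r$)
$\left(c{\left(-180,-623 \right)} - 22099\right) \left(417093 + 77828\right) = \left(\left(-144 + 12 \left(-180\right) \left(-623\right)\right) - 22099\right) \left(417093 + 77828\right) = \left(\left(-144 + 1345680\right) - 22099\right) 494921 = \left(1345536 - 22099\right) 494921 = 1323437 \cdot 494921 = 654996763477$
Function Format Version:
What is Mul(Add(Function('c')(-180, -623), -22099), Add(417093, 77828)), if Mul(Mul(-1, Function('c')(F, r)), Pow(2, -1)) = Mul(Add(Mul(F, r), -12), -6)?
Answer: 654996763477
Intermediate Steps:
Function('c')(F, r) = Add(-144, Mul(12, F, r)) (Function('c')(F, r) = Mul(-2, Mul(Add(Mul(F, r), -12), -6)) = Mul(-2, Mul(Add(-12, Mul(F, r)), -6)) = Mul(-2, Add(72, Mul(-6, F, r))) = Add(-144, Mul(12, F, r)))
Mul(Add(Function('c')(-180, -623), -22099), Add(417093, 77828)) = Mul(Add(Add(-144, Mul(12, -180, -623)), -22099), Add(417093, 77828)) = Mul(Add(Add(-144, 1345680), -22099), 494921) = Mul(Add(1345536, -22099), 494921) = Mul(1323437, 494921) = 654996763477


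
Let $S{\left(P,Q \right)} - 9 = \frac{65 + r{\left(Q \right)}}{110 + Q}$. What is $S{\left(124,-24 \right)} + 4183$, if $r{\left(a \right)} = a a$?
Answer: $\frac{361153}{86} \approx 4199.5$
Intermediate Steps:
$r{\left(a \right)} = a^{2}$
$S{\left(P,Q \right)} = 9 + \frac{65 + Q^{2}}{110 + Q}$
$S{\left(124,-24 \right)} + 4183 = \frac{1055 + \left(-24\right)^{2} + 9 \left(-24\right)}{110 - 24} + 4183 = \frac{1055 + 576 - 216}{86} + 4183 = \frac{1}{86} \cdot 1415 + 4183 = \frac{1415}{86} + 4183 = \frac{361153}{86}$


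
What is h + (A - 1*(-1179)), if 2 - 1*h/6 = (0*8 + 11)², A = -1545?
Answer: -1080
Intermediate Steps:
h = -714 (h = 12 - 6*(0*8 + 11)² = 12 - 6*(0 + 11)² = 12 - 6*11² = 12 - 6*121 = 12 - 726 = -714)
h + (A - 1*(-1179)) = -714 + (-1545 - 1*(-1179)) = -714 + (-1545 + 1179) = -714 - 366 = -1080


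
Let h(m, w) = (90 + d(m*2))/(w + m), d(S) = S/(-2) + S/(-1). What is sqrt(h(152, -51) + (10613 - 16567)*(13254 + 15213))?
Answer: 2*I*sqrt(432248303271)/101 ≈ 13019.0*I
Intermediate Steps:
d(S) = -3*S/2 (d(S) = S*(-1/2) + S*(-1) = -S/2 - S = -3*S/2)
h(m, w) = (90 - 3*m)/(m + w) (h(m, w) = (90 - 3*m*2/2)/(w + m) = (90 - 3*m)/(m + w))
sqrt(h(152, -51) + (10613 - 16567)*(13254 + 15213)) = sqrt(3*(30 - 1*152)/(152 - 51) + (10613 - 16567)*(13254 + 15213)) = sqrt(3*(30 - 152)/101 - 5954*28467) = sqrt(3*(1/101)*(-122) - 169492518) = sqrt(-366/101 - 169492518) = sqrt(-17118744684/101) = 2*I*sqrt(432248303271)/101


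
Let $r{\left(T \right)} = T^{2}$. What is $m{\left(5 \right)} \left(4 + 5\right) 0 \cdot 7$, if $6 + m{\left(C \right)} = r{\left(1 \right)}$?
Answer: $0$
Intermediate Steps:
$m{\left(C \right)} = -5$ ($m{\left(C \right)} = -6 + 1^{2} = -6 + 1 = -5$)
$m{\left(5 \right)} \left(4 + 5\right) 0 \cdot 7 = - 5 \left(4 + 5\right) 0 \cdot 7 = - 5 \cdot 9 \cdot 0 \cdot 7 = \left(-5\right) 0 \cdot 7 = 0 \cdot 7 = 0$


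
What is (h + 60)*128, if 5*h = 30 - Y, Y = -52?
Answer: 48896/5 ≈ 9779.2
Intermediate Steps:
h = 82/5 (h = (30 - 1*(-52))/5 = (30 + 52)/5 = (1/5)*82 = 82/5 ≈ 16.400)
(h + 60)*128 = (82/5 + 60)*128 = (382/5)*128 = 48896/5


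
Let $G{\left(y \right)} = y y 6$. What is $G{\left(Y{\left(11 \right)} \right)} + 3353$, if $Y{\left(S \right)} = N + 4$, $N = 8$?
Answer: $4217$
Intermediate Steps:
$Y{\left(S \right)} = 12$ ($Y{\left(S \right)} = 8 + 4 = 12$)
$G{\left(y \right)} = 6 y^{2}$ ($G{\left(y \right)} = y^{2} \cdot 6 = 6 y^{2}$)
$G{\left(Y{\left(11 \right)} \right)} + 3353 = 6 \cdot 12^{2} + 3353 = 6 \cdot 144 + 3353 = 864 + 3353 = 4217$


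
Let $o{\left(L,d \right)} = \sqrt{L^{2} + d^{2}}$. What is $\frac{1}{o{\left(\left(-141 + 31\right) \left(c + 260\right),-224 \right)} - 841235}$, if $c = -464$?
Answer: $- \frac{841235}{707172721449} - \frac{104 \sqrt{46561}}{707172721449} \approx -1.2213 \cdot 10^{-6}$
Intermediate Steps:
$\frac{1}{o{\left(\left(-141 + 31\right) \left(c + 260\right),-224 \right)} - 841235} = \frac{1}{\sqrt{\left(\left(-141 + 31\right) \left(-464 + 260\right)\right)^{2} + \left(-224\right)^{2}} - 841235} = \frac{1}{\sqrt{\left(\left(-110\right) \left(-204\right)\right)^{2} + 50176} - 841235} = \frac{1}{\sqrt{22440^{2} + 50176} - 841235} = \frac{1}{\sqrt{503553600 + 50176} - 841235} = \frac{1}{\sqrt{503603776} - 841235} = \frac{1}{104 \sqrt{46561} - 841235} = \frac{1}{-841235 + 104 \sqrt{46561}}$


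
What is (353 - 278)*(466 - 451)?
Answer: 1125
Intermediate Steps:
(353 - 278)*(466 - 451) = 75*15 = 1125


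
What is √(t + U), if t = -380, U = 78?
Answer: I*√302 ≈ 17.378*I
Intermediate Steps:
√(t + U) = √(-380 + 78) = √(-302) = I*√302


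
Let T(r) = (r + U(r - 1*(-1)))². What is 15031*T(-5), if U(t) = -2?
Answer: 736519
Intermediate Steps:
T(r) = (-2 + r)² (T(r) = (r - 2)² = (-2 + r)²)
15031*T(-5) = 15031*(-2 - 5)² = 15031*(-7)² = 15031*49 = 736519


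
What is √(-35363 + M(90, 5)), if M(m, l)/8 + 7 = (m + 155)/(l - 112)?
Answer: I*√405721851/107 ≈ 188.25*I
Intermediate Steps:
M(m, l) = -56 + 8*(155 + m)/(-112 + l) (M(m, l) = -56 + 8*((m + 155)/(l - 112)) = -56 + 8*((155 + m)/(-112 + l)) = -56 + 8*(155 + m)/(-112 + l))
√(-35363 + M(90, 5)) = √(-35363 + 8*(939 + 90 - 7*5)/(-112 + 5)) = √(-35363 + 8*(939 + 90 - 35)/(-107)) = √(-35363 + 8*(-1/107)*994) = √(-35363 - 7952/107) = √(-3791793/107) = I*√405721851/107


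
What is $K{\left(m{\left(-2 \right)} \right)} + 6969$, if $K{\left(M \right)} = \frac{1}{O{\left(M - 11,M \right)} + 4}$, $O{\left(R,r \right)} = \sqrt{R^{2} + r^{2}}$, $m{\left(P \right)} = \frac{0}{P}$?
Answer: $\frac{104536}{15} \approx 6969.1$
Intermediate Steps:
$m{\left(P \right)} = 0$
$K{\left(M \right)} = \frac{1}{4 + \sqrt{M^{2} + \left(-11 + M\right)^{2}}}$ ($K{\left(M \right)} = \frac{1}{\sqrt{\left(M - 11\right)^{2} + M^{2}} + 4} = \frac{1}{\sqrt{\left(-11 + M\right)^{2} + M^{2}} + 4} = \frac{1}{\sqrt{M^{2} + \left(-11 + M\right)^{2}} + 4} = \frac{1}{4 + \sqrt{M^{2} + \left(-11 + M\right)^{2}}}$)
$K{\left(m{\left(-2 \right)} \right)} + 6969 = \frac{1}{4 + \sqrt{0^{2} + \left(-11 + 0\right)^{2}}} + 6969 = \frac{1}{4 + \sqrt{0 + \left(-11\right)^{2}}} + 6969 = \frac{1}{4 + \sqrt{0 + 121}} + 6969 = \frac{1}{4 + \sqrt{121}} + 6969 = \frac{1}{4 + 11} + 6969 = \frac{1}{15} + 6969 = \frac{104536}{15}$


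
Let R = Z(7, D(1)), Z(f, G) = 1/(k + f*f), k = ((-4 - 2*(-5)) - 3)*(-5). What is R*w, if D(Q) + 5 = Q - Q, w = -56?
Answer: -28/17 ≈ -1.6471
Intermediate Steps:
k = -15 (k = ((-4 + 10) - 3)*(-5) = (6 - 3)*(-5) = 3*(-5) = -15)
D(Q) = -5 (D(Q) = -5 + (Q - Q) = -5 + 0 = -5)
Z(f, G) = 1/(-15 + f**2) (Z(f, G) = 1/(-15 + f*f) = 1/(-15 + f**2))
R = 1/34 (R = 1/(-15 + 7**2) = 1/(-15 + 49) = 1/34 ≈ 0.029412)
R*w = (1/34)*(-56) = -28/17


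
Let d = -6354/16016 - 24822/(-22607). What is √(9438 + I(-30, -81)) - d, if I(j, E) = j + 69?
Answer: -9765549/13925912 + 27*√13 ≈ 96.649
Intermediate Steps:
I(j, E) = 69 + j
d = 9765549/13925912 (d = -6354*1/16016 - 24822*(-1/22607) = -3177/8008 + 24822/22607 = 9765549/13925912 ≈ 0.70125)
√(9438 + I(-30, -81)) - d = √(9438 + (69 - 30)) - 1*9765549/13925912 = √(9438 + 39) - 9765549/13925912 = √9477 - 9765549/13925912 = 27*√13 - 9765549/13925912 = -9765549/13925912 + 27*√13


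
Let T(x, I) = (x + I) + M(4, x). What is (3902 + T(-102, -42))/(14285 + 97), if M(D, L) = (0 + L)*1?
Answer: 1828/7191 ≈ 0.25421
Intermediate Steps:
M(D, L) = L (M(D, L) = L*1 = L)
T(x, I) = I + 2*x (T(x, I) = (x + I) + x = (I + x) + x = I + 2*x)
(3902 + T(-102, -42))/(14285 + 97) = (3902 + (-42 + 2*(-102)))/(14285 + 97) = (3902 + (-42 - 204))/14382 = (3902 - 246)*(1/14382) = 3656*(1/14382) = 1828/7191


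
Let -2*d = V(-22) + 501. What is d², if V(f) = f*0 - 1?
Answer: 62500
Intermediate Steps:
V(f) = -1 (V(f) = 0 - 1 = -1)
d = -250 (d = -(-1 + 501)/2 = -½*500 = -250)
d² = (-250)² = 62500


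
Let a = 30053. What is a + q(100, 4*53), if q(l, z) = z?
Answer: 30265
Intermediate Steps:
a + q(100, 4*53) = 30053 + 4*53 = 30053 + 212 = 30265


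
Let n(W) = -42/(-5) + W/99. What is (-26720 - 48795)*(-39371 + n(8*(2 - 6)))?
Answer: 26752420331/9 ≈ 2.9725e+9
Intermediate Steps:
n(W) = 42/5 + W/99 (n(W) = -42*(-⅕) + W*(1/99) = 42/5 + W/99)
(-26720 - 48795)*(-39371 + n(8*(2 - 6))) = (-26720 - 48795)*(-39371 + (42/5 + (8*(2 - 6))/99)) = -75515*(-39371 + (42/5 + (8*(-4))/99)) = -75515*(-39371 + (42/5 + (1/99)*(-32))) = -75515*(-39371 + (42/5 - 32/99)) = -75515*(-39371 + 3998/495) = -75515*(-19484647/495) = 26752420331/9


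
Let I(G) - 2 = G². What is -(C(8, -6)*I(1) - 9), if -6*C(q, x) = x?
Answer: 6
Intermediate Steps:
C(q, x) = -x/6
I(G) = 2 + G²
-(C(8, -6)*I(1) - 9) = -((-⅙*(-6))*(2 + 1²) - 9) = -(1*(2 + 1) - 9) = -(1*3 - 9) = -(3 - 9) = -1*(-6) = 6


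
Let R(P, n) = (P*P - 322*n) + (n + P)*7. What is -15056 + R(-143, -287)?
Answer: 94797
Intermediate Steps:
R(P, n) = P**2 - 315*n + 7*P (R(P, n) = (P**2 - 322*n) + (P + n)*7 = (P**2 - 322*n) + (7*P + 7*n) = P**2 - 315*n + 7*P)
-15056 + R(-143, -287) = -15056 + ((-143)**2 - 315*(-287) + 7*(-143)) = -15056 + (20449 + 90405 - 1001) = -15056 + 109853 = 94797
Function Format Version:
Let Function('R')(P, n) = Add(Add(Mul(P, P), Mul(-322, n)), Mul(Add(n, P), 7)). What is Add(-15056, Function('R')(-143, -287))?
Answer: 94797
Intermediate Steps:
Function('R')(P, n) = Add(Pow(P, 2), Mul(-315, n), Mul(7, P)) (Function('R')(P, n) = Add(Add(Pow(P, 2), Mul(-322, n)), Mul(Add(P, n), 7)) = Add(Add(Pow(P, 2), Mul(-322, n)), Add(Mul(7, P), Mul(7, n))) = Add(Pow(P, 2), Mul(-315, n), Mul(7, P)))
Add(-15056, Function('R')(-143, -287)) = Add(-15056, Add(Pow(-143, 2), Mul(-315, -287), Mul(7, -143))) = Add(-15056, Add(20449, 90405, -1001)) = Add(-15056, 109853) = 94797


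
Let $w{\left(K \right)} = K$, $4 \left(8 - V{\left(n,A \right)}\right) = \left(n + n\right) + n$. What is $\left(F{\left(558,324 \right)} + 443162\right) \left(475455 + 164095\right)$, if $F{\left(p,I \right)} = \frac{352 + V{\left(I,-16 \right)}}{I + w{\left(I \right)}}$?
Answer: $\frac{10203277412675}{36} \approx 2.8342 \cdot 10^{11}$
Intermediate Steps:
$V{\left(n,A \right)} = 8 - \frac{3 n}{4}$ ($V{\left(n,A \right)} = 8 - \frac{\left(n + n\right) + n}{4} = 8 - \frac{2 n + n}{4} = 8 - \frac{3 n}{4}$)
$F{\left(p,I \right)} = \frac{360 - \frac{3 I}{4}}{2 I}$ ($F{\left(p,I \right)} = \frac{352 - \left(-8 + \frac{3 I}{4}\right)}{I + I} = \frac{360 - \frac{3 I}{4}}{2 I}$)
$\left(F{\left(558,324 \right)} + 443162\right) \left(475455 + 164095\right) = \left(\left(- \frac{3}{8} + \frac{180}{324}\right) + 443162\right) \left(475455 + 164095\right) = \left(\left(- \frac{3}{8} + 180 \cdot \frac{1}{324}\right) + 443162\right) 639550 = \left(\left(- \frac{3}{8} + \frac{5}{9}\right) + 443162\right) 639550 = \left(\frac{13}{72} + 443162\right) 639550 = \frac{31907677}{72} \cdot 639550 = \frac{10203277412675}{36}$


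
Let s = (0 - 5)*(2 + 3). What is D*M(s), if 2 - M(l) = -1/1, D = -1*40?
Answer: -120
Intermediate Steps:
D = -40
s = -25 (s = -5*5 = -25)
M(l) = 3 (M(l) = 2 - (-1)/1 = 2 - (-1) = 2 - 1*(-1) = 2 + 1 = 3)
D*M(s) = -40*3 = -120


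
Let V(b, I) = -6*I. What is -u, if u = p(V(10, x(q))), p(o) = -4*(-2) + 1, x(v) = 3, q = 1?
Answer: -9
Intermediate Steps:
p(o) = 9 (p(o) = 8 + 1 = 9)
u = 9
-u = -1*9 = -9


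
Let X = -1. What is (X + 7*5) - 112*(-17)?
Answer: 1938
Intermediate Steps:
(X + 7*5) - 112*(-17) = (-1 + 7*5) - 112*(-17) = (-1 + 35) + 1904 = 34 + 1904 = 1938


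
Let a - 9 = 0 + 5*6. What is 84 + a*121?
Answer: 4803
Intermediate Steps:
a = 39 (a = 9 + (0 + 5*6) = 9 + (0 + 30) = 9 + 30 = 39)
84 + a*121 = 84 + 39*121 = 84 + 4719 = 4803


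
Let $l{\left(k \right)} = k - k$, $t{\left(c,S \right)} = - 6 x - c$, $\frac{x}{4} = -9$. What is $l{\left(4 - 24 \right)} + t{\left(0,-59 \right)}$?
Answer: $216$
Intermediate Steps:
$x = -36$ ($x = 4 \left(-9\right) = -36$)
$t{\left(c,S \right)} = 216 - c$ ($t{\left(c,S \right)} = \left(-6\right) \left(-36\right) - c = 216 - c$)
$l{\left(k \right)} = 0$
$l{\left(4 - 24 \right)} + t{\left(0,-59 \right)} = 0 + \left(216 - 0\right) = 0 + \left(216 + 0\right) = 0 + 216 = 216$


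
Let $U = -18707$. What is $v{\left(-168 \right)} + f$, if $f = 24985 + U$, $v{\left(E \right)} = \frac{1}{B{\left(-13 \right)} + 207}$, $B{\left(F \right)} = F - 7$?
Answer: $\frac{1173987}{187} \approx 6278.0$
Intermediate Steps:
$B{\left(F \right)} = -7 + F$ ($B{\left(F \right)} = F - 7 = -7 + F$)
$v{\left(E \right)} = \frac{1}{187}$ ($v{\left(E \right)} = \frac{1}{\left(-7 - 13\right) + 207} = \frac{1}{-20 + 207} = \frac{1}{187}$)
$f = 6278$ ($f = 24985 - 18707 = 6278$)
$v{\left(-168 \right)} + f = \frac{1}{187} + 6278 = \frac{1173987}{187}$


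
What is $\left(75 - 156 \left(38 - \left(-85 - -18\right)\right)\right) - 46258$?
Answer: $-62563$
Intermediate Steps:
$\left(75 - 156 \left(38 - \left(-85 - -18\right)\right)\right) - 46258 = \left(75 - 156 \left(38 - \left(-85 + 18\right)\right)\right) - 46258 = \left(75 - 156 \left(38 - -67\right)\right) - 46258 = \left(75 - 156 \left(38 + 67\right)\right) - 46258 = \left(75 - 16380\right) - 46258 = -16305 - 46258 = -62563$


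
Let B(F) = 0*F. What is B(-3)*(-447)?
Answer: 0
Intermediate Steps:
B(F) = 0
B(-3)*(-447) = 0*(-447) = 0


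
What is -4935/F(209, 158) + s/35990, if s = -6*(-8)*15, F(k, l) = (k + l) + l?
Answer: -168793/17995 ≈ -9.3800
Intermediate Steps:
F(k, l) = k + 2*l
s = 720 (s = 48*15 = 720)
-4935/F(209, 158) + s/35990 = -4935/(209 + 2*158) + 720/35990 = -4935/(209 + 316) + 720*(1/35990) = -4935/525 + 72/3599 = -4935*1/525 + 72/3599 = -47/5 + 72/3599 = -168793/17995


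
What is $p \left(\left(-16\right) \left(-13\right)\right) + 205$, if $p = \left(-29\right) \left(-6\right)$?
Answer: $36397$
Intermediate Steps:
$p = 174$
$p \left(\left(-16\right) \left(-13\right)\right) + 205 = 174 \left(\left(-16\right) \left(-13\right)\right) + 205 = 174 \cdot 208 + 205 = 36192 + 205 = 36397$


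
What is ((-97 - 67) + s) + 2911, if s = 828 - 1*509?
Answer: 3066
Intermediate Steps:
s = 319 (s = 828 - 509 = 319)
((-97 - 67) + s) + 2911 = ((-97 - 67) + 319) + 2911 = (-164 + 319) + 2911 = 155 + 2911 = 3066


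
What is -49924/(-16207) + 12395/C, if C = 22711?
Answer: 1334709729/368077177 ≈ 3.6262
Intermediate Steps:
-49924/(-16207) + 12395/C = -49924/(-16207) + 12395/22711 = -49924*(-1/16207) + 12395*(1/22711) = 49924/16207 + 12395/22711 = 1334709729/368077177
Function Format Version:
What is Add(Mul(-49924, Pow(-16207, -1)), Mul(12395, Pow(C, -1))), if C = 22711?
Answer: Rational(1334709729, 368077177) ≈ 3.6262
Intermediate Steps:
Add(Mul(-49924, Pow(-16207, -1)), Mul(12395, Pow(C, -1))) = Add(Mul(-49924, Pow(-16207, -1)), Mul(12395, Pow(22711, -1))) = Add(Mul(-49924, Rational(-1, 16207)), Mul(12395, Rational(1, 22711))) = Add(Rational(49924, 16207), Rational(12395, 22711)) = Rational(1334709729, 368077177)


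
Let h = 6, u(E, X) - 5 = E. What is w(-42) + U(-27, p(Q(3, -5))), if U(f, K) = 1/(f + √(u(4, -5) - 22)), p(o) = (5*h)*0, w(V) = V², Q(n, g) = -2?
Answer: 1308861/742 - I*√13/742 ≈ 1764.0 - 0.0048592*I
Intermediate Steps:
u(E, X) = 5 + E
p(o) = 0 (p(o) = (5*6)*0 = 30*0 = 0)
U(f, K) = 1/(f + I*√13) (U(f, K) = 1/(f + √((5 + 4) - 22)) = 1/(f + √(9 - 22)) = 1/(f + √(-13)) = 1/(f + I*√13))
w(-42) + U(-27, p(Q(3, -5))) = (-42)² + 1/(-27 + I*√13) = 1764 + 1/(-27 + I*√13)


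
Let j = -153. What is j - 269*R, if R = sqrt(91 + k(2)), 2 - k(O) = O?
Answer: -153 - 269*sqrt(91) ≈ -2719.1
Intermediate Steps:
k(O) = 2 - O
R = sqrt(91) (R = sqrt(91 + (2 - 1*2)) = sqrt(91 + (2 - 2)) = sqrt(91 + 0) = sqrt(91) ≈ 9.5394)
j - 269*R = -153 - 269*sqrt(91)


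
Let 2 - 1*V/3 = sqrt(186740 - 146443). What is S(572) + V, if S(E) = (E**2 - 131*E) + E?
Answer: 252830 - 3*sqrt(40297) ≈ 2.5223e+5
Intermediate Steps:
V = 6 - 3*sqrt(40297) (V = 6 - 3*sqrt(186740 - 146443) = 6 - 3*sqrt(40297) ≈ -596.22)
S(E) = E**2 - 130*E
S(572) + V = 572*(-130 + 572) + (6 - 3*sqrt(40297)) = 572*442 + (6 - 3*sqrt(40297)) = 252824 + (6 - 3*sqrt(40297)) = 252830 - 3*sqrt(40297)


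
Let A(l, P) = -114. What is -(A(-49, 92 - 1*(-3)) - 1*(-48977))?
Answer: -48863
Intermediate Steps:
-(A(-49, 92 - 1*(-3)) - 1*(-48977)) = -(-114 - 1*(-48977)) = -(-114 + 48977) = -1*48863 = -48863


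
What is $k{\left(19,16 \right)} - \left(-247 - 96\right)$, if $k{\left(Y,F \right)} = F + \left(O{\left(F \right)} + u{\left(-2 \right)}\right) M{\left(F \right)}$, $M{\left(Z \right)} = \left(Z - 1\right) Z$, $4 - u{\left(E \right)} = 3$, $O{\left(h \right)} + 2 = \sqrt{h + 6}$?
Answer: $119 + 240 \sqrt{22} \approx 1244.7$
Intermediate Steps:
$O{\left(h \right)} = -2 + \sqrt{6 + h}$ ($O{\left(h \right)} = -2 + \sqrt{h + 6} = -2 + \sqrt{6 + h}$)
$u{\left(E \right)} = 1$ ($u{\left(E \right)} = 4 - 3 = 1$)
$M{\left(Z \right)} = Z \left(-1 + Z\right)$ ($M{\left(Z \right)} = \left(-1 + Z\right) Z = Z \left(-1 + Z\right)$)
$k{\left(Y,F \right)} = F + F \left(-1 + F\right) \left(-1 + \sqrt{6 + F}\right)$ ($k{\left(Y,F \right)} = F + \left(\left(-2 + \sqrt{6 + F}\right) + 1\right) F \left(-1 + F\right) = F + \left(-1 + \sqrt{6 + F}\right) F \left(-1 + F\right) = F + F \left(-1 + F\right) \left(-1 + \sqrt{6 + F}\right)$)
$k{\left(19,16 \right)} - \left(-247 - 96\right) = 16 \left(16 + \left(-1 + 16\right) \left(-2 + \sqrt{6 + 16}\right)\right) - \left(-247 - 96\right) = 16 \left(16 + 15 \left(-2 + \sqrt{22}\right)\right) - -343 = 16 \left(16 - \left(30 - 15 \sqrt{22}\right)\right) + 343 = 16 \left(-14 + 15 \sqrt{22}\right) + 343 = \left(-224 + 240 \sqrt{22}\right) + 343 = 119 + 240 \sqrt{22}$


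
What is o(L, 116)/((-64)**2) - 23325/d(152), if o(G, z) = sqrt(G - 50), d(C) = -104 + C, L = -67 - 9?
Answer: -7775/16 + 3*I*sqrt(14)/4096 ≈ -485.94 + 0.0027405*I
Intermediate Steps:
L = -76
o(G, z) = sqrt(-50 + G)
o(L, 116)/((-64)**2) - 23325/d(152) = sqrt(-50 - 76)/((-64)**2) - 23325/(-104 + 152) = sqrt(-126)/4096 - 23325/48 = (3*I*sqrt(14))*(1/4096) - 23325*1/48 = 3*I*sqrt(14)/4096 - 7775/16 = -7775/16 + 3*I*sqrt(14)/4096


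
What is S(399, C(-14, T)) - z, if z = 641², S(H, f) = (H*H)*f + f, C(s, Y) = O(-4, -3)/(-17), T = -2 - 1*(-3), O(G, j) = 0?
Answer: -410881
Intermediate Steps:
T = 1 (T = -2 + 3 = 1)
C(s, Y) = 0 (C(s, Y) = 0/(-17) = 0*(-1/17) = 0)
S(H, f) = f + f*H² (S(H, f) = H²*f + f = f*H² + f = f + f*H²)
z = 410881
S(399, C(-14, T)) - z = 0*(1 + 399²) - 1*410881 = 0*(1 + 159201) - 410881 = 0*159202 - 410881 = 0 - 410881 = -410881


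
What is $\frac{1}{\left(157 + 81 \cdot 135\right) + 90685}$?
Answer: $\frac{1}{101777} \approx 9.8254 \cdot 10^{-6}$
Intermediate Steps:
$\frac{1}{\left(157 + 81 \cdot 135\right) + 90685} = \frac{1}{\left(157 + 10935\right) + 90685} = \frac{1}{11092 + 90685} = \frac{1}{101777}$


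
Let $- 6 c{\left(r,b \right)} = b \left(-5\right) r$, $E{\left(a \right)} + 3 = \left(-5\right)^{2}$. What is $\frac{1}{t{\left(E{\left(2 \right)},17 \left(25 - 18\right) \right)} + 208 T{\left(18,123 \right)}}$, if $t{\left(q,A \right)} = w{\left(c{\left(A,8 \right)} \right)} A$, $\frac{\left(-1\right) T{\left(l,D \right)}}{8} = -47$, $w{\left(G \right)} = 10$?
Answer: $\frac{1}{79398} \approx 1.2595 \cdot 10^{-5}$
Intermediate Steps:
$E{\left(a \right)} = 22$ ($E{\left(a \right)} = -3 + \left(-5\right)^{2} = -3 + 25 = 22$)
$c{\left(r,b \right)} = \frac{5 b r}{6}$ ($c{\left(r,b \right)} = - \frac{b \left(-5\right) r}{6} = - \frac{- 5 b r}{6} = - \frac{\left(-5\right) b r}{6} = \frac{5 b r}{6}$)
$T{\left(l,D \right)} = 376$ ($T{\left(l,D \right)} = \left(-8\right) \left(-47\right) = 376$)
$t{\left(q,A \right)} = 10 A$
$\frac{1}{t{\left(E{\left(2 \right)},17 \left(25 - 18\right) \right)} + 208 T{\left(18,123 \right)}} = \frac{1}{10 \cdot 17 \left(25 - 18\right) + 208 \cdot 376} = \frac{1}{10 \cdot 17 \cdot 7 + 78208} = \frac{1}{10 \cdot 119 + 78208} = \frac{1}{1190 + 78208} = \frac{1}{79398}$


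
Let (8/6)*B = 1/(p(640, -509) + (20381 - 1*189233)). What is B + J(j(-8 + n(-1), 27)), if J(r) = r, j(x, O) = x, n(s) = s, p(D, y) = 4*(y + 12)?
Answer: -6150243/683360 ≈ -9.0000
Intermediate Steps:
p(D, y) = 48 + 4*y (p(D, y) = 4*(12 + y) = 48 + 4*y)
B = -3/683360 (B = 3/(4*((48 + 4*(-509)) + (20381 - 1*189233))) = 3/(4*((48 - 2036) + (20381 - 189233))) = 3/(4*(-1988 - 168852)) = (¾)/(-170840) = (¾)*(-1/170840) = -3/683360 ≈ -4.3901e-6)
B + J(j(-8 + n(-1), 27)) = -3/683360 + (-8 - 1) = -3/683360 - 9 = -6150243/683360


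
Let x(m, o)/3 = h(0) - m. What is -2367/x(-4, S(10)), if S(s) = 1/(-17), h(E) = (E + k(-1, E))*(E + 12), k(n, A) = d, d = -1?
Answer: 789/8 ≈ 98.625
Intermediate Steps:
k(n, A) = -1
h(E) = (-1 + E)*(12 + E) (h(E) = (E - 1)*(E + 12) = (-1 + E)*(12 + E))
S(s) = -1/17
x(m, o) = -36 - 3*m (x(m, o) = 3*((-12 + 0**2 + 11*0) - m) = 3*((-12 + 0 + 0) - m) = 3*(-12 - m) = -36 - 3*m)
-2367/x(-4, S(10)) = -2367/(-36 - 3*(-4)) = -2367/(-36 + 12) = -2367/(-24) = -2367*(-1/24) = 789/8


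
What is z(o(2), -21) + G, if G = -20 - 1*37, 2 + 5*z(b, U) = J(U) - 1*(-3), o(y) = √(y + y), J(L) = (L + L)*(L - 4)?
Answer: 766/5 ≈ 153.20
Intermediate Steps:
J(L) = 2*L*(-4 + L) (J(L) = (2*L)*(-4 + L) = 2*L*(-4 + L))
o(y) = √2*√y (o(y) = √(2*y) = √2*√y)
z(b, U) = ⅕ + 2*U*(-4 + U)/5 (z(b, U) = -⅖ + (2*U*(-4 + U) - 1*(-3))/5 = -⅖ + (2*U*(-4 + U) + 3)/5 = -⅖ + (3 + 2*U*(-4 + U))/5 = -⅖ + (⅗ + 2*U*(-4 + U)/5) = ⅕ + 2*U*(-4 + U)/5)
G = -57 (G = -20 - 37 = -57)
z(o(2), -21) + G = (⅕ + (⅖)*(-21)*(-4 - 21)) - 57 = (⅕ + (⅖)*(-21)*(-25)) - 57 = (⅕ + 210) - 57 = 1051/5 - 57 = 766/5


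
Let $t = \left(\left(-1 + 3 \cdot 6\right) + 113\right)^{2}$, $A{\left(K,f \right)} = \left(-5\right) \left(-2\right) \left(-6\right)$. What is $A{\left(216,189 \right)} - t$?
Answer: $-16960$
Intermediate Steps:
$A{\left(K,f \right)} = -60$ ($A{\left(K,f \right)} = 10 \left(-6\right) = -60$)
$t = 16900$ ($t = \left(\left(-1 + 18\right) + 113\right)^{2} = \left(17 + 113\right)^{2} = 130^{2} = 16900$)
$A{\left(216,189 \right)} - t = -60 - 16900 = -16960$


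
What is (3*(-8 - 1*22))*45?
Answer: -4050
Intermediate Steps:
(3*(-8 - 1*22))*45 = (3*(-8 - 22))*45 = (3*(-30))*45 = -90*45 = -4050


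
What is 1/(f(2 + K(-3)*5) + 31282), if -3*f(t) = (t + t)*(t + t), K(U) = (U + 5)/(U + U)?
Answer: 27/844610 ≈ 3.1967e-5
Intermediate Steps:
K(U) = (5 + U)/(2*U) (K(U) = (5 + U)/((2*U)) = (5 + U)*(1/(2*U)) = (5 + U)/(2*U))
f(t) = -4*t²/3 (f(t) = -(t + t)*(t + t)/3 = -2*t*2*t/3 = -4*t²/3)
1/(f(2 + K(-3)*5) + 31282) = 1/(-4*(2 + ((½)*(5 - 3)/(-3))*5)²/3 + 31282) = 1/(-4*(2 + ((½)*(-⅓)*2)*5)²/3 + 31282) = 1/(-4*(2 - ⅓*5)²/3 + 31282) = 1/(-4*(2 - 5/3)²/3 + 31282) = 1/(-4*(⅓)²/3 + 31282) = 1/(-4/3*⅑ + 31282) = 1/(-4/27 + 31282) = 1/(844610/27) = 27/844610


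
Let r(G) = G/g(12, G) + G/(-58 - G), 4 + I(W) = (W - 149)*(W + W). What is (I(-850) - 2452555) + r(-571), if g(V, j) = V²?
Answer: -6190999555/8208 ≈ -7.5426e+5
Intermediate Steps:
I(W) = -4 + 2*W*(-149 + W) (I(W) = -4 + (W - 149)*(W + W) = -4 + (-149 + W)*(2*W) = -4 + 2*W*(-149 + W))
r(G) = G/144 + G/(-58 - G) (r(G) = G/(12²) + G/(-58 - G) = G/144 + G/(-58 - G))
(I(-850) - 2452555) + r(-571) = ((-4 - 298*(-850) + 2*(-850)²) - 2452555) + (1/144)*(-571)*(-86 - 571)/(58 - 571) = ((-4 + 253300 + 2*722500) - 2452555) + (1/144)*(-571)*(-657)/(-513) = ((-4 + 253300 + 1445000) - 2452555) + (1/144)*(-571)*(-1/513)*(-657) = (1698296 - 2452555) - 41683/8208 = -754259 - 41683/8208 = -6190999555/8208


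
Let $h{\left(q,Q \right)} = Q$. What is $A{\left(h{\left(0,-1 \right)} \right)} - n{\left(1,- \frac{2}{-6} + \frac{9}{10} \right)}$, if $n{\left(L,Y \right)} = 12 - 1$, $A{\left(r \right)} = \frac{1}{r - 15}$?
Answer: $- \frac{177}{16} \approx -11.063$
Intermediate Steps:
$A{\left(r \right)} = \frac{1}{-15 + r}$
$n{\left(L,Y \right)} = 11$ ($n{\left(L,Y \right)} = 12 - 1 = 11$)
$A{\left(h{\left(0,-1 \right)} \right)} - n{\left(1,- \frac{2}{-6} + \frac{9}{10} \right)} = \frac{1}{-15 - 1} - 11 = \frac{1}{-16} - 11 = - \frac{1}{16} - 11 = - \frac{177}{16}$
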